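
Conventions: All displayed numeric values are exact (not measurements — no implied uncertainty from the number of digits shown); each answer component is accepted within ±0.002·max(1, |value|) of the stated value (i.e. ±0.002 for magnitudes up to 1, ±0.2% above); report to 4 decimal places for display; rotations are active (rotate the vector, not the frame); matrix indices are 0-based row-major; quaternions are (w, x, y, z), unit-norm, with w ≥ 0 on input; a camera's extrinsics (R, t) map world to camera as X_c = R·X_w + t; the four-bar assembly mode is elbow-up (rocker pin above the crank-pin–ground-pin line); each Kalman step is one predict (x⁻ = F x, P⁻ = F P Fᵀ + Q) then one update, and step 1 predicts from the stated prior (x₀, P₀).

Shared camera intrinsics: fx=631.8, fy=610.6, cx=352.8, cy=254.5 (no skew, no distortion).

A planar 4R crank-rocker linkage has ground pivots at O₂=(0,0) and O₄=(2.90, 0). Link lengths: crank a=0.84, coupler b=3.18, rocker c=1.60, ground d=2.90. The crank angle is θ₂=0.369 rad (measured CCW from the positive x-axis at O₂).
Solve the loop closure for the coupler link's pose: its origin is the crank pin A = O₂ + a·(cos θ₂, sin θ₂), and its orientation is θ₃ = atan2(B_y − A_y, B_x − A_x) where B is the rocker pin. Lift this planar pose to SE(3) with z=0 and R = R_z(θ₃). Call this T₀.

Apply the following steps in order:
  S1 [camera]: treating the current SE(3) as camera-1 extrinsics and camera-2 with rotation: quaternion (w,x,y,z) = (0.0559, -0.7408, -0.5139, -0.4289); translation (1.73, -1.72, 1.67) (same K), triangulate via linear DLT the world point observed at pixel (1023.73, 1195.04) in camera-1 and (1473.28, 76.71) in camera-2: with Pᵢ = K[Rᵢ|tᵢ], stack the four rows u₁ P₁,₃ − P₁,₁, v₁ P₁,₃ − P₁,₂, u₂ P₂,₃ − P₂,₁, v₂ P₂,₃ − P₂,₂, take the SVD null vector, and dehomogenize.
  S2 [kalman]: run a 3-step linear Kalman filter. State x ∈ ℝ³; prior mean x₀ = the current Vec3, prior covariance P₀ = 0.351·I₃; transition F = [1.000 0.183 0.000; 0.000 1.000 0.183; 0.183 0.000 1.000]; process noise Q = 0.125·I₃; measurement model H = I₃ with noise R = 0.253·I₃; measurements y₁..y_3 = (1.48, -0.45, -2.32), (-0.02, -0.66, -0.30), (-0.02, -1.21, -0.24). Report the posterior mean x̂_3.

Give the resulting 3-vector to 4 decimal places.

result = (0.2575, -0.8514, -0.3801)

source (fourbar_fk): coupler pose = R=[0.9467 -0.3220 0.0000; 0.3220 0.9467 0.0000; 0.0000 0.0000 1.0000], t=(0.7835, 0.3030, 0.0000)
after S1 (triangulate): (1.4369, 1.6580, 1.5161)
after S2 (kf_track): (0.2575, -0.8514, -0.3801)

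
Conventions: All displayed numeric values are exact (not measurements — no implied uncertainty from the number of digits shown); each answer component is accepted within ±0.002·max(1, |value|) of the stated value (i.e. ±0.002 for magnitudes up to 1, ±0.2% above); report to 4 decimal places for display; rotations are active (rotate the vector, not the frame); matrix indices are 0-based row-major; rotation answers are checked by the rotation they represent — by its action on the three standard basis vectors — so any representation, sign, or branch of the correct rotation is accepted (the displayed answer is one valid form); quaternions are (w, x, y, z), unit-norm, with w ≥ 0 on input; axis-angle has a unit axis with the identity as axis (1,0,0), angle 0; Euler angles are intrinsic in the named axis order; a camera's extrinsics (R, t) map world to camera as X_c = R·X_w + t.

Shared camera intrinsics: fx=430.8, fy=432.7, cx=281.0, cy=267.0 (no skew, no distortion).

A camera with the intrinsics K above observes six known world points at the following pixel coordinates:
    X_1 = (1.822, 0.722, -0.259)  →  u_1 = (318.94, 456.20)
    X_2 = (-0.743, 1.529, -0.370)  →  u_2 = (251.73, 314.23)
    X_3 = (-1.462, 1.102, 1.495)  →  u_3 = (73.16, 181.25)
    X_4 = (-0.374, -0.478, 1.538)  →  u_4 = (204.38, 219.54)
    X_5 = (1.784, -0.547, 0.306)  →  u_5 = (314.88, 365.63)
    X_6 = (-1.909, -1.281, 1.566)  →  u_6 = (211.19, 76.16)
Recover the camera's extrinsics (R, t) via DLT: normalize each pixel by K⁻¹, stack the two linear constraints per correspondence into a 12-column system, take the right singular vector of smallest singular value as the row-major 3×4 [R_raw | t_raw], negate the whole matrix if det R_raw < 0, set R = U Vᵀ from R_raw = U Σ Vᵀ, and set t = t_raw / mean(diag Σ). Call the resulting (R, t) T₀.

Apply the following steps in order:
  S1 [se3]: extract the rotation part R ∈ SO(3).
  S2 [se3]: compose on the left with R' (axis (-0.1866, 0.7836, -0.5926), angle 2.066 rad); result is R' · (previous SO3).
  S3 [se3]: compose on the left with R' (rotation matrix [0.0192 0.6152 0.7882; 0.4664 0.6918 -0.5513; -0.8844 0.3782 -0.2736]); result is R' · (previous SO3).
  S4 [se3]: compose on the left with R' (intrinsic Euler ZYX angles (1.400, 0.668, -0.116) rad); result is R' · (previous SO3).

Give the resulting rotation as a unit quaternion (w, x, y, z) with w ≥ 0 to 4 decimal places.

source (pnp_recover): camera pose = R=[0.1412 -0.4372 -0.8882; 0.8573 0.5028 -0.1112; 0.4952 -0.7457 0.4458], t=(0.2500, 0.1400, 4.5401)
after S1 (rot_of_se3): [0.1412 -0.4372 -0.8882; 0.8573 0.5028 -0.1112; 0.4952 -0.7457 0.4458]
after S2 (compose_so3): [0.6244 -0.2968 0.7226; 0.0071 0.9271 0.3747; -0.7811 -0.2288 0.5810]
after S3 (compose_so3): [-0.5993 0.3843 0.7023; 0.7267 0.6291 0.2759; -0.3358 0.6757 -0.6563]
after S4 (compose_so3): [-0.7970 -0.5785 -0.1735; -0.6024 0.7821 0.1596; 0.0433 0.2317 -0.9718]

rotation (quat) = (0.0575, 0.3134, -0.9422, -0.1038)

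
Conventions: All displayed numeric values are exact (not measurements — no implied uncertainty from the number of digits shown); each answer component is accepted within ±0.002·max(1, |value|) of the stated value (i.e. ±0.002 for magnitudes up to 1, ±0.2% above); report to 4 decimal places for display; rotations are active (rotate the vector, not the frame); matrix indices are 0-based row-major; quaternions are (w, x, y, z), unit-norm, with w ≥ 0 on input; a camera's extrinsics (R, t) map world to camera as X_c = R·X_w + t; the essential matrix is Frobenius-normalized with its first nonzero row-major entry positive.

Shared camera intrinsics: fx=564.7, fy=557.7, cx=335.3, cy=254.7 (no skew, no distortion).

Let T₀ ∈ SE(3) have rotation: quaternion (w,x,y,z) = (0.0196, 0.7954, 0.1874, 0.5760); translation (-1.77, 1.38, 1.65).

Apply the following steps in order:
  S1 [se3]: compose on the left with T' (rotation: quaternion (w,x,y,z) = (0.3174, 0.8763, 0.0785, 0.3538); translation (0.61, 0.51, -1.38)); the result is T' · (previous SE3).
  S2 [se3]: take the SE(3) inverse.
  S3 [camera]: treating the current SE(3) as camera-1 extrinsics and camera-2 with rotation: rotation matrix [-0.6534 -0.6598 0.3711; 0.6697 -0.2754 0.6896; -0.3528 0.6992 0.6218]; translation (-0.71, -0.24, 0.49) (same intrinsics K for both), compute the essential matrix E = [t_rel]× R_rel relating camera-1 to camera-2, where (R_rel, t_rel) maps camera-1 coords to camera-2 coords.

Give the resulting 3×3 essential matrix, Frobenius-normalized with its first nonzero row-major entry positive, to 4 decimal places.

after S1 (compose_se3): R=[0.7773 0.4495 0.4401; -0.6109 0.7064 0.3574; -0.1503 -0.5467 0.8237], t=(0.2902, -2.0422, -2.4495)
after S2 (invert_se3): R=[0.7773 -0.6109 -0.1503; 0.4495 0.7064 -0.5467; 0.4401 0.3574 0.8237], t=(-1.8413, -0.0269, 2.6199)
after S3 (essential): [0.6021 -0.1703 0.3090; 0.0112 0.6104 0.2074; -0.1134 -0.2485 -0.1505]

matrix = [0.6021 -0.1703 0.3090; 0.0112 0.6104 0.2074; -0.1134 -0.2485 -0.1505]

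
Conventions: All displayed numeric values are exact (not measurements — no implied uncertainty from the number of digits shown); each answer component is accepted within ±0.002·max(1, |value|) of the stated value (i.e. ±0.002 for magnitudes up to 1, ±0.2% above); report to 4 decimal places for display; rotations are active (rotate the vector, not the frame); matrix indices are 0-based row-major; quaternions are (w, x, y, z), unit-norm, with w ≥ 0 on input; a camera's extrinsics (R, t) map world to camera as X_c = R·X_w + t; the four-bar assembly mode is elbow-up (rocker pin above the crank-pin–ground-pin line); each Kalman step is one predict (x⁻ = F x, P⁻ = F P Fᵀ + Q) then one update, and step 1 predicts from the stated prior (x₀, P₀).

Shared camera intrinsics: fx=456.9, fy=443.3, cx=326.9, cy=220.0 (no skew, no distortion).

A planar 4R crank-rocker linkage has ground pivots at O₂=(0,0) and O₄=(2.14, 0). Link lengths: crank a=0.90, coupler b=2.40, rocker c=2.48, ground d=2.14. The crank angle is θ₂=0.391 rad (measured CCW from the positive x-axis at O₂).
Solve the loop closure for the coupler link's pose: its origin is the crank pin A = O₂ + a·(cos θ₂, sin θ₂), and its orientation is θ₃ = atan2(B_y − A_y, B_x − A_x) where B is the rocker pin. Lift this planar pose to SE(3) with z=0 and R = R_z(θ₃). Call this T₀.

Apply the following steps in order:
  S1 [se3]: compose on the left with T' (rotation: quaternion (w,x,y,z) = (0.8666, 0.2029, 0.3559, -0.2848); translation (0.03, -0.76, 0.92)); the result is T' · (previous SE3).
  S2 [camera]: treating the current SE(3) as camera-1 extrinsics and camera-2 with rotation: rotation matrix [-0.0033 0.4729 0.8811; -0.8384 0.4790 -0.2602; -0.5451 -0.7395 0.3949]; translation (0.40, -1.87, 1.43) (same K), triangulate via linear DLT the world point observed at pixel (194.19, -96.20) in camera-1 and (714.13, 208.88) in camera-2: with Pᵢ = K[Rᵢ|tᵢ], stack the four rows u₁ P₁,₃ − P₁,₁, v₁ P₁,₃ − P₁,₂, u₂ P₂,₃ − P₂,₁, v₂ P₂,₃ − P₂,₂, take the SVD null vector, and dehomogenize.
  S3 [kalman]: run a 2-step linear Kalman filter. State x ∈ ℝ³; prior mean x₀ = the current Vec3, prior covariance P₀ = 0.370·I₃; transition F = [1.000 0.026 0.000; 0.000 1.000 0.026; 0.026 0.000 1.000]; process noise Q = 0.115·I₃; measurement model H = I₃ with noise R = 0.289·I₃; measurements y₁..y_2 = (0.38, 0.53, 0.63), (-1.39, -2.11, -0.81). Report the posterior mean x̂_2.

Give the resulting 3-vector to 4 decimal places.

source (fourbar_fk): coupler pose = R=[0.4617 -0.8871 0.0000; 0.8871 0.4617 0.0000; 0.0000 0.0000 1.0000], t=(0.8321, 0.3430, 0.0000)
after S1 (compose_se3): R=[0.8358 -0.2238 0.5013; 0.5089 0.6585 -0.5544; -0.2060 0.7185 0.6643], t=(0.7351, -0.7915, 0.3616)
after S2 (triangulate): (-1.8199, 1.0764, 0.8474)
after S3 (kf_track): (-0.9306, -0.7003, -0.0889)

result = (-0.9306, -0.7003, -0.0889)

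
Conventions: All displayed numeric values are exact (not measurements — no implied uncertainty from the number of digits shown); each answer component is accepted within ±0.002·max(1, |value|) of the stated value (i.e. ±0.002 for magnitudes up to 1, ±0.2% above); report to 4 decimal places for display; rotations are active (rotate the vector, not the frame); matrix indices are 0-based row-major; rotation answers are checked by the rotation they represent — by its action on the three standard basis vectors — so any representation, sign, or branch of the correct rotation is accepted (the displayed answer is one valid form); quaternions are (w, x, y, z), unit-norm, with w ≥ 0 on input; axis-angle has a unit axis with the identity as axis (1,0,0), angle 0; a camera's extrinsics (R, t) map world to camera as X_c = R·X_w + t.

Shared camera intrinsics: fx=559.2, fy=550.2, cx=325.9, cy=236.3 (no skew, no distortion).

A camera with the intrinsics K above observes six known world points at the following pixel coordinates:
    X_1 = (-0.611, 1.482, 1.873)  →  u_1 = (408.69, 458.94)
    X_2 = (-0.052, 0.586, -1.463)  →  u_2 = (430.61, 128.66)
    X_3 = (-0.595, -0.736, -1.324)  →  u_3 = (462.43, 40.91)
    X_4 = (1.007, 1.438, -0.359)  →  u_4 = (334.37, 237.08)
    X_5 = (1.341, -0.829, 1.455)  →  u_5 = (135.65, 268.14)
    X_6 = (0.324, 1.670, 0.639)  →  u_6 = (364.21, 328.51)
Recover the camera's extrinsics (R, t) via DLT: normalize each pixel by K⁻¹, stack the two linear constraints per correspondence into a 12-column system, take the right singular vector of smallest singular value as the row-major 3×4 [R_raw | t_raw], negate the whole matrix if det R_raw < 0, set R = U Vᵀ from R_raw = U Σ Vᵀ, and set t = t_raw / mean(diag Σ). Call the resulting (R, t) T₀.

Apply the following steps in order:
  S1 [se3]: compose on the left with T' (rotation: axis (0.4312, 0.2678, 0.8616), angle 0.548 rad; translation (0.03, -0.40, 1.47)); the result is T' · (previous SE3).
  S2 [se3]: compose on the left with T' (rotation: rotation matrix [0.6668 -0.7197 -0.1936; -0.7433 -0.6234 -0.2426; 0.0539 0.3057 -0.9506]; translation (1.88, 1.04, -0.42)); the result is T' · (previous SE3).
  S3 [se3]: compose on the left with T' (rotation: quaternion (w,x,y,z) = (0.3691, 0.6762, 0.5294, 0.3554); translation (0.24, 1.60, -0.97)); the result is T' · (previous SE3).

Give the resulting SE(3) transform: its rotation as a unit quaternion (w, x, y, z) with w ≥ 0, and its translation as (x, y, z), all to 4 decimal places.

rotation (quat) = (0.3590, 0.4940, -0.5344, 0.5844), translation = (-5.4846, 5.2347, 1.8567)

source (pnp_recover): camera pose = R=[-0.8859 0.3072 -0.3476; -0.1408 0.5358 0.8325; 0.4420 0.7865 -0.4315], t=(0.4300, -0.3200, 5.1499)
after S1 (compose_se3): R=[-0.6338 0.1916 -0.7494; -0.6187 0.4560 0.6398; 0.4643 0.8691 -0.1704], t=(1.5456, -1.4592, 6.3063)
after S2 (compose_se3): R=[-0.0672 -0.3687 -0.9271; 0.7441 -0.6375 0.1996; -0.6647 -0.6765 0.3172], t=(2.7398, -0.7292, -6.7775)
after S3 (compose_se3): R=[-0.2542 -0.9476 0.1936; -0.1084 -0.1710 -0.9793; 0.9610 -0.2700 -0.0592], t=(-5.4846, 5.2347, 1.8567)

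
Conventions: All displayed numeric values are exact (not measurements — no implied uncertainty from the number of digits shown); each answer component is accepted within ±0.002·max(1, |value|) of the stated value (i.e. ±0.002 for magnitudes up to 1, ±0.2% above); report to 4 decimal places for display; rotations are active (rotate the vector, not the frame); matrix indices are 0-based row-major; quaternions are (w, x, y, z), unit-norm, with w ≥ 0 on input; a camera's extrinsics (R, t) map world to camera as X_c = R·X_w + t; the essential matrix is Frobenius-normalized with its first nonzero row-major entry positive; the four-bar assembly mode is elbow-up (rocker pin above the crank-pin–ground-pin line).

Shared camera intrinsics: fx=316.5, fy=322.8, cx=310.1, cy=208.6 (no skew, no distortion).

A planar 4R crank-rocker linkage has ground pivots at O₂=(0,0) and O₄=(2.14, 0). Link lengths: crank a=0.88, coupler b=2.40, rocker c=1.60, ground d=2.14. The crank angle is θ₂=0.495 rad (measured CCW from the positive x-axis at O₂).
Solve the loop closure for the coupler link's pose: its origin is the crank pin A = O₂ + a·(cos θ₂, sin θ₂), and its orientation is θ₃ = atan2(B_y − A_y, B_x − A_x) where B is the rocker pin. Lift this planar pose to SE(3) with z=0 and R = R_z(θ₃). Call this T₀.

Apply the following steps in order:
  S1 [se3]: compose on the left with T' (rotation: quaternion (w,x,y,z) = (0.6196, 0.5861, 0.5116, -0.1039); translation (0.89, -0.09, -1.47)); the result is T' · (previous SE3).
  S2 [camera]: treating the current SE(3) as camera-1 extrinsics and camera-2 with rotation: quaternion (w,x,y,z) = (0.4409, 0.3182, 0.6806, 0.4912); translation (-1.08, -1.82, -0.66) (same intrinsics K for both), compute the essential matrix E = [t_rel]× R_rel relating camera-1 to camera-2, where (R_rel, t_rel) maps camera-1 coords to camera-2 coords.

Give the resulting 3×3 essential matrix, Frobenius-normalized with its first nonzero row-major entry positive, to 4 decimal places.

source (fourbar_fk): coupler pose = R=[0.9196 -0.3929 0.0000; 0.3929 0.9196 0.0000; 0.0000 0.0000 1.0000], t=(0.7744, 0.4180, 0.0000)
after S1 (compose_se3): R=[0.7045 0.4912 0.5122; 0.5476 0.0829 -0.8326; -0.4515 0.8671 -0.2106], t=(1.5468, 0.3965, -1.7961)
after S2 (essential): [0.2678 0.0440 0.6288; -0.0600 0.1331 -0.1713; 0.0492 0.6906 -0.0300]

matrix = [0.2678 0.0440 0.6288; -0.0600 0.1331 -0.1713; 0.0492 0.6906 -0.0300]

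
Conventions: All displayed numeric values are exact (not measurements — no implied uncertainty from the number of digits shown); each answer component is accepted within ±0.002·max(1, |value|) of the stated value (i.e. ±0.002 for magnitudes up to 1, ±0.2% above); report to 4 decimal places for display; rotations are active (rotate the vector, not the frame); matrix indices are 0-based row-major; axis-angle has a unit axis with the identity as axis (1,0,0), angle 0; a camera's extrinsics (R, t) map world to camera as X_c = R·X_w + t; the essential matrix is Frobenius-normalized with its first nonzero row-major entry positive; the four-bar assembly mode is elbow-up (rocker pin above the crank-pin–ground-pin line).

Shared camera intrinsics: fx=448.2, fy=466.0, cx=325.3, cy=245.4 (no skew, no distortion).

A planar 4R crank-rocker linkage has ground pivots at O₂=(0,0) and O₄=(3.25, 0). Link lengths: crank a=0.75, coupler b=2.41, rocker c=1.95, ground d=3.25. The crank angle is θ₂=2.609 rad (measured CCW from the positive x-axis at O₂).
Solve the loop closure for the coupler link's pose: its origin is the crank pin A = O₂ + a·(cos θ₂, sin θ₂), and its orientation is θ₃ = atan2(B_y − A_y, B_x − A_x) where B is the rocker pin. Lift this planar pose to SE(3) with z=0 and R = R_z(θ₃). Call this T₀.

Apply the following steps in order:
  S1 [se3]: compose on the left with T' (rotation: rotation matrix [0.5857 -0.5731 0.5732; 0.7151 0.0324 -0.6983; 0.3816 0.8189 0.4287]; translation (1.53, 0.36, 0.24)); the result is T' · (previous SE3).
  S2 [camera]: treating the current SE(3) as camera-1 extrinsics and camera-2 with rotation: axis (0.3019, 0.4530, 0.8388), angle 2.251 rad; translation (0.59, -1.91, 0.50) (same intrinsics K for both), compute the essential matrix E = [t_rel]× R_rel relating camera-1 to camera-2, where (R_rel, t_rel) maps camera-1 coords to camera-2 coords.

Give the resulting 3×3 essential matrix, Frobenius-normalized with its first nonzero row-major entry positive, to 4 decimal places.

matrix = [0.1136 0.2855 -0.6366; 0.0745 -0.0879 -0.0453; 0.4068 -0.5402 -0.1663]

source (fourbar_fk): coupler pose = R=[0.9526 -0.3043 0.0000; 0.3043 0.9526 0.0000; 0.0000 0.0000 1.0000], t=(-0.6461, 0.3808, 0.0000)
after S1 (compose_se3): R=[0.3836 -0.7241 0.5732; 0.6910 -0.1867 -0.6983; 0.6127 0.6639 0.4287], t=(0.9333, -0.0897, 0.3053)
after S2 (essential): [0.1136 0.2855 -0.6366; 0.0745 -0.0879 -0.0453; 0.4068 -0.5402 -0.1663]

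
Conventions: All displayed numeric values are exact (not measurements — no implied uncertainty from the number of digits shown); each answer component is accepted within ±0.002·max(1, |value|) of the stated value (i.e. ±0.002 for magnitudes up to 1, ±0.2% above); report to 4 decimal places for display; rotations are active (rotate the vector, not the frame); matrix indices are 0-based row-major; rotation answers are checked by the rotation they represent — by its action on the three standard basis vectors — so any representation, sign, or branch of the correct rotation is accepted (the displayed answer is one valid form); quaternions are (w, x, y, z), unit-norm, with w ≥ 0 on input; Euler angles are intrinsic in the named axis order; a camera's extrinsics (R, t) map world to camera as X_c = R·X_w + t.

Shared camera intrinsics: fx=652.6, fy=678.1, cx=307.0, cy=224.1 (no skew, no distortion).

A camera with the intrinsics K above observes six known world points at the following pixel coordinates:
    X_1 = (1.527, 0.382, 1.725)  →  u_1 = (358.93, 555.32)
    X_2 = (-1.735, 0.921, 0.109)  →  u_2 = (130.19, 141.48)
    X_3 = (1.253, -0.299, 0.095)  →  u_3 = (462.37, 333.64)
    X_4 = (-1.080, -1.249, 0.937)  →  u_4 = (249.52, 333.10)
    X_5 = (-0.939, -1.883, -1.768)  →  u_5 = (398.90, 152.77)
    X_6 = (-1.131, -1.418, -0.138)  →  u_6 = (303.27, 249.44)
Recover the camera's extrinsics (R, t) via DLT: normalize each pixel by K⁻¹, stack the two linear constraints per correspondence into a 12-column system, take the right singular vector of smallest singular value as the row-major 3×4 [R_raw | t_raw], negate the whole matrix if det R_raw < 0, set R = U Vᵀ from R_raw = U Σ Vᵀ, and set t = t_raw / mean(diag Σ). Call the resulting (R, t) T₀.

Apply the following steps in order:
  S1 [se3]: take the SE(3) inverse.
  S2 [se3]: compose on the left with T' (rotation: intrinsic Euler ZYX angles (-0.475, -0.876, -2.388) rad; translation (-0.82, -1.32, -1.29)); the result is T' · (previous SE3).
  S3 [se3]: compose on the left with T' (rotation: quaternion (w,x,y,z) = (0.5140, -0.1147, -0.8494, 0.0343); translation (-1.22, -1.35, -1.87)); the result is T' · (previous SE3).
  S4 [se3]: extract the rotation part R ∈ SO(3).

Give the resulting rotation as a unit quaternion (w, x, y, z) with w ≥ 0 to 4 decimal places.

rotation (quat) = (0.2350, -0.0889, 0.9033, 0.3478)

source (pnp_recover): camera pose = R=[0.7641 -0.3962 -0.5092; 0.3445 -0.4168 0.8412; -0.5455 -0.8181 -0.1820], t=(0.1900, 0.1900, 5.5697)
after S1 (invert_se3): R=[0.7641 0.3445 -0.5455; -0.3962 -0.4168 -0.8181; -0.5092 0.8412 -0.1820], t=(2.8275, 4.7112, 0.9507)
after S2 (compose_se3): R=[-0.0310 0.8226 -0.5678; -0.0510 0.5660 0.8228; 0.9982 0.0545 0.0244], t=(2.1920, -6.0007, -1.6257)
after S3 (compose_se3): R=[-0.8738 -0.3240 0.3627; 0.0029 0.7423 0.6700; -0.4863 0.5865 -0.6477], t=(-1.7214, -6.7713, 1.8468)
after S4 (rot_of_se3): [-0.8738 -0.3240 0.3627; 0.0029 0.7423 0.6700; -0.4863 0.5865 -0.6477]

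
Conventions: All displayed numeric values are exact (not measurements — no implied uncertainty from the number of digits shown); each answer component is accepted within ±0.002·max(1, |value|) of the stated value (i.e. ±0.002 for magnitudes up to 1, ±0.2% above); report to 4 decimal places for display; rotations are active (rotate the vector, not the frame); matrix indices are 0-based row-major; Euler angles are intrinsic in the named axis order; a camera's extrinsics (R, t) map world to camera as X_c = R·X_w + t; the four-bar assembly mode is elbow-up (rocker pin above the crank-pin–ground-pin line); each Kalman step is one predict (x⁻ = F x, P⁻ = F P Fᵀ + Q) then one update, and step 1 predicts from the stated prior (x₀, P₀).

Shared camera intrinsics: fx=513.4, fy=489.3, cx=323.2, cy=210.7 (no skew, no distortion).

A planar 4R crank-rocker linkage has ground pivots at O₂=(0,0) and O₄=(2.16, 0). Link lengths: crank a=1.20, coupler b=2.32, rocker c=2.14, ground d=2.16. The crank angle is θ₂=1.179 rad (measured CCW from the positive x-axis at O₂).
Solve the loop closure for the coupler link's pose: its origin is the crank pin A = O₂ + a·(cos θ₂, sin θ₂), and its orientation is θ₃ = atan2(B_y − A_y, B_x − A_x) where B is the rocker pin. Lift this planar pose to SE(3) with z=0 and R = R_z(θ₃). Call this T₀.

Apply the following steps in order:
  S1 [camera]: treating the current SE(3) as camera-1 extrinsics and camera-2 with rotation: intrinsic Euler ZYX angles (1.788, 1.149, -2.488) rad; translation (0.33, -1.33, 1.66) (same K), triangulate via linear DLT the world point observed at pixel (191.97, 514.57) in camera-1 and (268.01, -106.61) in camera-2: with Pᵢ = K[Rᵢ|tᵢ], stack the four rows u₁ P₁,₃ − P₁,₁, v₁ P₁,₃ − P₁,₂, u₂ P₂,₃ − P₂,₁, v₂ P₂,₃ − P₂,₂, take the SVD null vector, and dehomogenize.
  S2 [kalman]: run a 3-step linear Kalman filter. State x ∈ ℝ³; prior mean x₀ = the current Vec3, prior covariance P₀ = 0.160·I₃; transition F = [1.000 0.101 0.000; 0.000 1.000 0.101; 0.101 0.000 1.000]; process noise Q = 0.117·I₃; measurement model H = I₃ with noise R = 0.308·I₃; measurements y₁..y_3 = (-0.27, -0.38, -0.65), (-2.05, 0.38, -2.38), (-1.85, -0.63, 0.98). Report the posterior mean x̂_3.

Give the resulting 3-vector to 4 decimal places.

result = (-1.5425, -0.4145, -0.3206)

source (fourbar_fk): coupler pose = R=[0.9035 -0.4286 0.0000; 0.4286 0.9035 0.0000; 0.0000 0.0000 1.0000], t=(0.4582, 1.1091, 0.0000)
after S1 (triangulate): (-0.8807, -0.6415, 0.2448)
after S2 (kf_track): (-1.5425, -0.4145, -0.3206)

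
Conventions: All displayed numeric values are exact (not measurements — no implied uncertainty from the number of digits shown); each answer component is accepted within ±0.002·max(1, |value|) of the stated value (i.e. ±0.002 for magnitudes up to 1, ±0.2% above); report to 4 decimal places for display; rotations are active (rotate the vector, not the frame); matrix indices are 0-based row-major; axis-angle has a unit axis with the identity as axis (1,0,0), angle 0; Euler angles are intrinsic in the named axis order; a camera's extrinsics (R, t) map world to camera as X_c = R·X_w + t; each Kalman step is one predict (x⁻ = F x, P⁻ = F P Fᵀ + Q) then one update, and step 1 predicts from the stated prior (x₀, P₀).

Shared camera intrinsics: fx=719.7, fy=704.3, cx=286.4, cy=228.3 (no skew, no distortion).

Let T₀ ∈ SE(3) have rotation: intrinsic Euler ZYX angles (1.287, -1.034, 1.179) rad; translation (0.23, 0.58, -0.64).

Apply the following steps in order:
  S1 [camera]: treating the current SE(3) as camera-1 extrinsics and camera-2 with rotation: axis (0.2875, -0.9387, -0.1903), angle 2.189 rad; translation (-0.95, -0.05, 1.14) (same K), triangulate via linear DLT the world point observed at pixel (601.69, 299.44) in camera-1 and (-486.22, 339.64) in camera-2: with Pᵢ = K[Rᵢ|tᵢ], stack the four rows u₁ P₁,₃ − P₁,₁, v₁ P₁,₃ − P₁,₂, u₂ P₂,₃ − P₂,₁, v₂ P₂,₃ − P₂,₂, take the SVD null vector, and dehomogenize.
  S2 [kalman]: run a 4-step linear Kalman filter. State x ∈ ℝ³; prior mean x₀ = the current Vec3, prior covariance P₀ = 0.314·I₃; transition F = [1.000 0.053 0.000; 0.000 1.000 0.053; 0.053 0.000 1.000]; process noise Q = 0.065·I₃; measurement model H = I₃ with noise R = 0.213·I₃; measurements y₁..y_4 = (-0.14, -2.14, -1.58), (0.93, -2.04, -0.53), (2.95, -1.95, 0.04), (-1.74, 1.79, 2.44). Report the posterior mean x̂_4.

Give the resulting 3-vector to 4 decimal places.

result = (0.1504, -0.2278, 0.9062)

after S1 (triangulate): (0.7079, 0.8908, 0.5126)
after S2 (kf_track): (0.1504, -0.2278, 0.9062)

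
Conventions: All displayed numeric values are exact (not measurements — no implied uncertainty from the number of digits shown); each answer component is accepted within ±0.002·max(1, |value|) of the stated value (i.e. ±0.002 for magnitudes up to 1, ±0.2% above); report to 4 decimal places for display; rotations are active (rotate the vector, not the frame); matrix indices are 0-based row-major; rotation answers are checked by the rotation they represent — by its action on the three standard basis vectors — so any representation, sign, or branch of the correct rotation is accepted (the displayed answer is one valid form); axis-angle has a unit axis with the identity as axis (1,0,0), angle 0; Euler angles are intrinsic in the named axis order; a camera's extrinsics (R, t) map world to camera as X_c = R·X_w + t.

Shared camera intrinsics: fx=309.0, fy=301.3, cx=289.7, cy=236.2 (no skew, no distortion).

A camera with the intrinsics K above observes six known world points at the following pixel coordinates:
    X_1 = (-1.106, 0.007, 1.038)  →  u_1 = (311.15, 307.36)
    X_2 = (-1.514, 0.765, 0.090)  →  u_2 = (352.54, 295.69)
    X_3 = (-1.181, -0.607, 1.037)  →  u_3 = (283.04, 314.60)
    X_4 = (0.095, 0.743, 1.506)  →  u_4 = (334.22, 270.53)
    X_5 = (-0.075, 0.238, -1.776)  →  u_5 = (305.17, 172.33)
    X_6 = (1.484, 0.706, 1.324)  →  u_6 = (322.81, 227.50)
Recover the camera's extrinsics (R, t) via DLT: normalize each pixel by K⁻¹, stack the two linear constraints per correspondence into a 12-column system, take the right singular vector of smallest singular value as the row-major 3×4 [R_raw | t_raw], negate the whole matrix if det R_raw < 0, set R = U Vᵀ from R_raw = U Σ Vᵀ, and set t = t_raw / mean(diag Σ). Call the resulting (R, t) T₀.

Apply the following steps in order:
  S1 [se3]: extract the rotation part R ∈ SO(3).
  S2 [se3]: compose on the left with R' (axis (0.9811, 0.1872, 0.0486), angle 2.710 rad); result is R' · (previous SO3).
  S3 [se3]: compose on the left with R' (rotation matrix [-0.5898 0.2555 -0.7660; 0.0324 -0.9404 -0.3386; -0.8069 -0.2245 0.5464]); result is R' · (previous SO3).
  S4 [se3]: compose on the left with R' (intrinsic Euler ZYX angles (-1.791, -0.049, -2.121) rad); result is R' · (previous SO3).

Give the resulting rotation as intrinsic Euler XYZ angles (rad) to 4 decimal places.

rotation (euler_xyz) = (-2.6263, -0.8494, 2.5144)

source (pnp_recover): camera pose = R=[-0.1025 0.9882 0.1135; -0.7298 -0.1522 0.6665; 0.6760 -0.0145 0.7368], t=(0.2199, 0.0601, 6.5803)
after S1 (rot_of_se3): [-0.1025 0.9882 0.1135; -0.7298 -0.1522 0.6665; 0.6760 -0.0145 0.7368]
after S2 (compose_so3): [-0.2216 0.8650 0.4502; 0.3103 0.5003 -0.8084; -0.9244 -0.0395 -0.3793]
after S3 (compose_so3): [0.9182 -0.3521 -0.1815; 0.0140 -0.4291 0.9032; -0.3959 -0.8318 -0.3890]
after S4 (compose_so3): [-0.5347 -0.3876 -0.7509; -0.8103 0.4874 0.3255; 0.2398 0.7825 -0.5747]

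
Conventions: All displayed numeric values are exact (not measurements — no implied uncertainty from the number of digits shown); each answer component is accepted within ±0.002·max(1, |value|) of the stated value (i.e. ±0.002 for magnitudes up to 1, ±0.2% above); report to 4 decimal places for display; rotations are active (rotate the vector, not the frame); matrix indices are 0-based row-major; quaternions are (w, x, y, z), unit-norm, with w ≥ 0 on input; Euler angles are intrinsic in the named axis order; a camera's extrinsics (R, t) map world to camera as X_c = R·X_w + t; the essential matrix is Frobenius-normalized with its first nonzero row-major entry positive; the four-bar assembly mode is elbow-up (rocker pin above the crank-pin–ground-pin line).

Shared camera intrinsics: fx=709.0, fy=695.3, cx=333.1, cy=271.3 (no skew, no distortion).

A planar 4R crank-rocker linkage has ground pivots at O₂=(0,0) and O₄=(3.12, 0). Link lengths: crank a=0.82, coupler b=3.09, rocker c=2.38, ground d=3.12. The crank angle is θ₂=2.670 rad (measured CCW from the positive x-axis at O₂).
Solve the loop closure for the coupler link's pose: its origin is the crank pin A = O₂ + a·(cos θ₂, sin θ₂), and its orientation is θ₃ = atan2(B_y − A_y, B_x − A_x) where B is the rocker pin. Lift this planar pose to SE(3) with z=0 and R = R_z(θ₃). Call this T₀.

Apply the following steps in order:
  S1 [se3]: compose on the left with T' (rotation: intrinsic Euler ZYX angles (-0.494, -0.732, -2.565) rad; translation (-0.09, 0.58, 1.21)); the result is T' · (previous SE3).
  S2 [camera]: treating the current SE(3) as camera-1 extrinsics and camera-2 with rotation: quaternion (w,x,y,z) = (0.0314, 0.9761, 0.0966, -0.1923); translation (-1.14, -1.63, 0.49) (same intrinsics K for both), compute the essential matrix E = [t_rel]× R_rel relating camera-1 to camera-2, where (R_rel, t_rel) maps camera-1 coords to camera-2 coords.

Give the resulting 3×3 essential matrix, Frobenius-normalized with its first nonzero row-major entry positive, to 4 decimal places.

source (fourbar_fk): coupler pose = R=[0.8440 -0.5364 0.0000; 0.5364 0.8440 0.0000; 0.0000 0.0000 1.0000], t=(-0.7305, 0.3725, 0.0000)
after S1 (compose_se3): R=[0.5116 -0.4160 0.7518; -0.7862 -0.5796 0.2143; 0.3466 -0.7007 -0.6236], t=(-0.5970, 0.4983, 0.5707)
after S2 (essential): [0.6250 -0.0135 -0.1899; -0.2542 0.1198 0.0728; -0.0481 -0.6962 0.0419]

matrix = [0.6250 -0.0135 -0.1899; -0.2542 0.1198 0.0728; -0.0481 -0.6962 0.0419]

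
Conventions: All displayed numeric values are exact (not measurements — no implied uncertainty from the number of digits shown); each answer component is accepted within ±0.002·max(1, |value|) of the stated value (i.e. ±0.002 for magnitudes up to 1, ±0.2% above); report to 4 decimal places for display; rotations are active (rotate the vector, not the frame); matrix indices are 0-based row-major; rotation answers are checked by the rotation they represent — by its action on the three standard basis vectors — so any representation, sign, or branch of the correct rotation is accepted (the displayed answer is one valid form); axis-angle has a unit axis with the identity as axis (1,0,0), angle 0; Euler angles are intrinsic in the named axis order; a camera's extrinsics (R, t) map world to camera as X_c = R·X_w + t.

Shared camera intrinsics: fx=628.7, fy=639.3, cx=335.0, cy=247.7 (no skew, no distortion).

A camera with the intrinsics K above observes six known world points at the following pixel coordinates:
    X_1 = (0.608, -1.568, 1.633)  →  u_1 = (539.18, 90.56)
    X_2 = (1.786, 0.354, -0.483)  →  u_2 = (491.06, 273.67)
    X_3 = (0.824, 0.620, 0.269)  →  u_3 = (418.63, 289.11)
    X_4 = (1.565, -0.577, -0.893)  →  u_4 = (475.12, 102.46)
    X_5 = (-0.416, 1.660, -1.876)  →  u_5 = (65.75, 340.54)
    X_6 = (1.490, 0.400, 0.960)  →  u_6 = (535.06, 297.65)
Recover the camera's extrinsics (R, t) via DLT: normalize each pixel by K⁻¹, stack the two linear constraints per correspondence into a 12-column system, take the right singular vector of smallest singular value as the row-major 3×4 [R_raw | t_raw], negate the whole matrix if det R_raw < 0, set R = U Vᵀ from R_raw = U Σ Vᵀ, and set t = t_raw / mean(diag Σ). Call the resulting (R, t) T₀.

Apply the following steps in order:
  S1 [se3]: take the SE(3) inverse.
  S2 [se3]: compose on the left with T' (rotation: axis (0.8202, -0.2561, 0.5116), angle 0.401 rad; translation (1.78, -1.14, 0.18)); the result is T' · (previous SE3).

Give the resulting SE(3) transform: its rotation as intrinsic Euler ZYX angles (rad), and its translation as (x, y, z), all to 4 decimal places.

rotation (euler_zyx) = (-0.4566, -0.6390, 0.6794), translation = (5.5043, 1.3003, -3.0553)

source (pnp_recover): camera pose = R=[0.7164 -0.2988 0.6304; 0.2317 0.9543 0.1890; -0.6580 0.0107 0.7529], t=(0.1100, -0.5000, 5.4800)
after S1 (invert_se3): R=[0.7164 0.2317 -0.6580; -0.2988 0.9543 0.0107; 0.6304 0.1890 0.7529], t=(3.6431, 0.4514, -4.1007)
after S2 (compose_se3): R=[0.7205 0.0066 -0.6935; -0.3539 0.8635 -0.3594; 0.5964 0.5044 0.6244], t=(5.5043, 1.3003, -3.0553)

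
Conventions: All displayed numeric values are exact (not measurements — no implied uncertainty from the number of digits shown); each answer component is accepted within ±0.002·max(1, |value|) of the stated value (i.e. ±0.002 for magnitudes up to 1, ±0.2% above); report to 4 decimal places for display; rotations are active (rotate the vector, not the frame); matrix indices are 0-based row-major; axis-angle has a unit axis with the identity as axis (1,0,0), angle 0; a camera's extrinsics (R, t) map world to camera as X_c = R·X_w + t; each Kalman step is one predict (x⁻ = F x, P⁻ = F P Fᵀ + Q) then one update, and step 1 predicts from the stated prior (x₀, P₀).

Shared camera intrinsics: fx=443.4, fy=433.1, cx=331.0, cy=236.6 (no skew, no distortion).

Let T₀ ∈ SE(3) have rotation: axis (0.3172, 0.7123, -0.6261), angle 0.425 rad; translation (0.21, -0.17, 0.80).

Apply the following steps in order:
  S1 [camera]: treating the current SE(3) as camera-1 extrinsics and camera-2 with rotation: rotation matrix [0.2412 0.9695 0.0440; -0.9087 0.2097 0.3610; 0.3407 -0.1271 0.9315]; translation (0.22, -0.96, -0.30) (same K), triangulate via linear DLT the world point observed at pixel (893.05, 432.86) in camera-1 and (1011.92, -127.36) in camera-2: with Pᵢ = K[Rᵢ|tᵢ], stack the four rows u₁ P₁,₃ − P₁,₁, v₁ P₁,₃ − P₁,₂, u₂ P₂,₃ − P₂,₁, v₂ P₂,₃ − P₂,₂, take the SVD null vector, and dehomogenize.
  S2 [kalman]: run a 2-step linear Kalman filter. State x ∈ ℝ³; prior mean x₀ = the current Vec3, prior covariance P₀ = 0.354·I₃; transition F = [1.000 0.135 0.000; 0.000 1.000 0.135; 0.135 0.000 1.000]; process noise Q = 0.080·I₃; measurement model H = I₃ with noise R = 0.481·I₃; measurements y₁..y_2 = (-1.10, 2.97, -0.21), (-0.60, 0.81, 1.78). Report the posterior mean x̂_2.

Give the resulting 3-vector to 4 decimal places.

after S1 (triangulate): (1.6156, 1.9103, 1.7669)
after S2 (kf_track): (0.1906, 1.8345, 1.1722)

result = (0.1906, 1.8345, 1.1722)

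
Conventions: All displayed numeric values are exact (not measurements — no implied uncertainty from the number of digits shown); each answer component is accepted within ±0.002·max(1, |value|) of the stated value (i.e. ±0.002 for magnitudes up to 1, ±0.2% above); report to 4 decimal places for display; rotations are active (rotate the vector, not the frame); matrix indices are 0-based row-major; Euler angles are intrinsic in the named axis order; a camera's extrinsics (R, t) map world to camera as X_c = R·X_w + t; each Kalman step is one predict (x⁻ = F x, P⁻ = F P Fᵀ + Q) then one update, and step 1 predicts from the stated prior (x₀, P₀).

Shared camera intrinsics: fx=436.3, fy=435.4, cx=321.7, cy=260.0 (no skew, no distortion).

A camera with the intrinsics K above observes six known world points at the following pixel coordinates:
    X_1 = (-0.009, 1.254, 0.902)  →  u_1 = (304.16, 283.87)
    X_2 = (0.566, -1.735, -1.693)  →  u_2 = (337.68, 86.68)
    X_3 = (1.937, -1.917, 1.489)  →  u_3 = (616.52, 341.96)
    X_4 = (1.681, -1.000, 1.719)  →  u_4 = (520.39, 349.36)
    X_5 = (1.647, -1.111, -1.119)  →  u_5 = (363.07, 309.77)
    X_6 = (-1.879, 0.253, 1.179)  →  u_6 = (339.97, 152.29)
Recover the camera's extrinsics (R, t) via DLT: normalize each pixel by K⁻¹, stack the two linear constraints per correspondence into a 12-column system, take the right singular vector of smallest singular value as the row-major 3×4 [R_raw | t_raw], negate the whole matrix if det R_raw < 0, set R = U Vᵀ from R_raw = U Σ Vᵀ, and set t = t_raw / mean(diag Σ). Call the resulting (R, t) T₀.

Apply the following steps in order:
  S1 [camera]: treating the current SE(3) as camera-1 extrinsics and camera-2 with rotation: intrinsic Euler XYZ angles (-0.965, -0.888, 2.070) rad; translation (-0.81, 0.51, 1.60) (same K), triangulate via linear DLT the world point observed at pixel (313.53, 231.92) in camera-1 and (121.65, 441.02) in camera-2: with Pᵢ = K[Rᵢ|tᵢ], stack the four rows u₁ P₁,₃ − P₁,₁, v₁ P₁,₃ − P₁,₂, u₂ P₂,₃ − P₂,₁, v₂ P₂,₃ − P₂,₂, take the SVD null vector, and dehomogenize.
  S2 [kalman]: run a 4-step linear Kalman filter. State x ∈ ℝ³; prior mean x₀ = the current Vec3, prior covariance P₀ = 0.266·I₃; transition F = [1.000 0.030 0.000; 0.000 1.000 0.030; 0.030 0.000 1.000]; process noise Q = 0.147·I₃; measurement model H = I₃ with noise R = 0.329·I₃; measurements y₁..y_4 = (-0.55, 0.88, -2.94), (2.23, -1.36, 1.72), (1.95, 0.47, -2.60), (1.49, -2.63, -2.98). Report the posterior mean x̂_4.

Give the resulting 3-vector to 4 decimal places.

result = (1.4521, -1.3108, -2.0757)

source (pnp_recover): camera pose = R=[0.1856 -0.6887 0.7008; 0.8717 0.4446 0.2061; -0.4535 0.5727 0.6829], t=(-0.0200, -0.3901, 4.9601)
after S1 (triangulate): (0.2533, -0.1417, -0.2997)
after S2 (kf_track): (1.4521, -1.3108, -2.0757)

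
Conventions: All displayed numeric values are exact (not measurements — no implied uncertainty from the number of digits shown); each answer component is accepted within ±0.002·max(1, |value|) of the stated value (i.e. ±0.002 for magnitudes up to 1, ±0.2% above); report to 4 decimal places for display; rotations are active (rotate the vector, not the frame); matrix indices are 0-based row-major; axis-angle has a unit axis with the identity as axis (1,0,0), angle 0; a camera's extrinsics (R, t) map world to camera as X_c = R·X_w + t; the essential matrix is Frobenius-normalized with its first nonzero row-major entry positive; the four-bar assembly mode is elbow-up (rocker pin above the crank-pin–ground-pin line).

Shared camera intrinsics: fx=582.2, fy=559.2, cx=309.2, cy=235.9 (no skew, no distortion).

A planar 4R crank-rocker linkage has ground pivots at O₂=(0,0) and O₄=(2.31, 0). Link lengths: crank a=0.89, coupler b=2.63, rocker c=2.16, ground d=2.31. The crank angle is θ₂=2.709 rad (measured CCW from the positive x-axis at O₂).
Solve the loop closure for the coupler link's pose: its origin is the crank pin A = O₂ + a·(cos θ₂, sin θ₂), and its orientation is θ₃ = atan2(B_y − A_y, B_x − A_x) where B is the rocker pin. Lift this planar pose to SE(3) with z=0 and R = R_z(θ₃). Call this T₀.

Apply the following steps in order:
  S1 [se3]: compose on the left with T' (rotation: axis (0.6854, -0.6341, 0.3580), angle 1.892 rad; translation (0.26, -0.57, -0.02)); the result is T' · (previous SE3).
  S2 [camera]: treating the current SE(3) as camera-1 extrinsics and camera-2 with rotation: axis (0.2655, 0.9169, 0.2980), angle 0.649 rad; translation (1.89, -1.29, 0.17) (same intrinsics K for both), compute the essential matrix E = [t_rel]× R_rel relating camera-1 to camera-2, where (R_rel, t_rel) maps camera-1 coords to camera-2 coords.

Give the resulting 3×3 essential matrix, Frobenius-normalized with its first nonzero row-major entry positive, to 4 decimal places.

source (fourbar_fk): coupler pose = R=[0.8089 -0.5880 0.0000; 0.5880 0.8089 0.0000; 0.0000 0.0000 1.0000], t=(-0.8080, 0.3731, 0.0000)
after S1 (compose_se3): R=[-0.2914 -0.9151 -0.2788; -0.0624 0.3090 -0.9490; 0.9546 -0.2591 -0.1471], t=(-0.3244, -0.3028, -0.6358)
after S2 (essential): [0.0321 -0.3290 -0.2750; -0.1923 -0.4736 -0.2772; 0.6291 0.0386 -0.2823]

matrix = [0.0321 -0.3290 -0.2750; -0.1923 -0.4736 -0.2772; 0.6291 0.0386 -0.2823]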